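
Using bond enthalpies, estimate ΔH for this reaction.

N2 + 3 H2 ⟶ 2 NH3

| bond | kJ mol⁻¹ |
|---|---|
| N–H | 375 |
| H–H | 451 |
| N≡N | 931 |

Bonds broken (reactants):
  H–H: 3 × 451 = 1353
  N≡N: 1 × 931 = 931
  Σ(broken) = 2284 kJ
Bonds formed (products):
  N–H: 6 × 375 = 2250
  Σ(formed) = 2250 kJ
ΔH = Σ(broken) − Σ(formed) = 2284 − 2250 = +34 kJ

ΔH ≈ +34 kJ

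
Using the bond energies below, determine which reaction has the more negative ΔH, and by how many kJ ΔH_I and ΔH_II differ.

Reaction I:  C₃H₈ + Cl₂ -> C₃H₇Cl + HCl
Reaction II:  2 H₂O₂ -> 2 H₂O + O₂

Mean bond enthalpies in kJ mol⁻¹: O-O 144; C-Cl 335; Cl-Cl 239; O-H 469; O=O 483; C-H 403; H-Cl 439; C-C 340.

Reaction II, by 63 kJ

Reaction I:
  Bonds broken (reactants):
    C-C: 2 × 340 = 680
    C-H: 8 × 403 = 3224
    Cl-Cl: 1 × 239 = 239
    Σ(broken) = 4143 kJ
  Bonds formed (products):
    C-C: 2 × 340 = 680
    C-Cl: 1 × 335 = 335
    C-H: 7 × 403 = 2821
    H-Cl: 1 × 439 = 439
    Σ(formed) = 4275 kJ
  ΔH_I = 4143 − 4275 = −132 kJ
Reaction II:
  Bonds broken (reactants):
    O-H: 4 × 469 = 1876
    O-O: 2 × 144 = 288
    Σ(broken) = 2164 kJ
  Bonds formed (products):
    O-H: 4 × 469 = 1876
    O=O: 1 × 483 = 483
    Σ(formed) = 2359 kJ
  ΔH_II = 2164 − 2359 = −195 kJ
ΔH_I − ΔH_II = +63 kJ, so reaction II has the more negative ΔH; |ΔH_I − ΔH_II| = 63 kJ.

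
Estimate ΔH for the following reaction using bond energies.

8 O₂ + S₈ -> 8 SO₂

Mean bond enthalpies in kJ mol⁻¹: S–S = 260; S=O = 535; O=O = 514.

Bonds broken (reactants):
  O=O: 8 × 514 = 4112
  S–S: 8 × 260 = 2080
  Σ(broken) = 6192 kJ
Bonds formed (products):
  S=O: 16 × 535 = 8560
  Σ(formed) = 8560 kJ
ΔH = Σ(broken) − Σ(formed) = 6192 − 8560 = −2368 kJ

ΔH ≈ −2368 kJ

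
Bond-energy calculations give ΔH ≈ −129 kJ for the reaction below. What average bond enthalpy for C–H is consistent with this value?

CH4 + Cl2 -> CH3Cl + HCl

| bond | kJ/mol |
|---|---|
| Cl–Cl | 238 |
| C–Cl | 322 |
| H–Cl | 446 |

Let D be the C–H bond energy.
Σ(broken) = 4×D + 1×238 = 238 + 4D
Σ(formed) = 1×322 + 3×D + 1×446 = 768 + 3D
ΔH = Σ(broken) − Σ(formed) = (238 + 4D) − (768 + 3D) = −530 + D
Setting this equal to −129 kJ gives D = 401 kJ/mol.

D(C–H) ≈ 401 kJ/mol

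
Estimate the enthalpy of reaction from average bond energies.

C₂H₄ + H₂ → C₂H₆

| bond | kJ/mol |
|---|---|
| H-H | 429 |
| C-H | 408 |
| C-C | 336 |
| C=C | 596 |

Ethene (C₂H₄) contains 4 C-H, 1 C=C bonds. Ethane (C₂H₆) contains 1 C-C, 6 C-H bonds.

Bonds broken (reactants):
  C-H: 4 × 408 = 1632
  C=C: 1 × 596 = 596
  H-H: 1 × 429 = 429
  Σ(broken) = 2657 kJ
Bonds formed (products):
  C-C: 1 × 336 = 336
  C-H: 6 × 408 = 2448
  Σ(formed) = 2784 kJ
ΔH = Σ(broken) − Σ(formed) = 2657 − 2784 = −127 kJ

ΔH ≈ −127 kJ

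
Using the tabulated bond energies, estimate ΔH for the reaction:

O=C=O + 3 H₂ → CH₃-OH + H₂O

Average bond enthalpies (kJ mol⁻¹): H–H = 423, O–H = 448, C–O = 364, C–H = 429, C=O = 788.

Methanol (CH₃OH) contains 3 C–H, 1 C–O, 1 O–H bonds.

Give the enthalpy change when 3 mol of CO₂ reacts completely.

Bonds broken (reactants):
  C=O: 2 × 788 = 1576
  H–H: 3 × 423 = 1269
  Σ(broken) = 2845 kJ
Bonds formed (products):
  C–H: 3 × 429 = 1287
  C–O: 1 × 364 = 364
  O–H: 3 × 448 = 1344
  Σ(formed) = 2995 kJ
ΔH = Σ(broken) − Σ(formed) = 2845 − 2995 = −150 kJ
For 3× the reaction as written: 3 × (−150) = −450 kJ

ΔH = −450 kJ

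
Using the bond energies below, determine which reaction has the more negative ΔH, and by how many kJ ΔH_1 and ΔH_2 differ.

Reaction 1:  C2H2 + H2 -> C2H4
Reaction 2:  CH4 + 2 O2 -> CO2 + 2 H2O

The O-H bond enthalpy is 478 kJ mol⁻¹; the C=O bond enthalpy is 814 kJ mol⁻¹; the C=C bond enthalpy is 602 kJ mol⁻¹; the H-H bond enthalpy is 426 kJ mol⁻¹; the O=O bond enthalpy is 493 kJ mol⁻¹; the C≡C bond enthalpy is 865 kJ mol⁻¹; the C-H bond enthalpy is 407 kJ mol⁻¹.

Reaction 1:
  Bonds broken (reactants):
    C≡C: 1 × 865 = 865
    C-H: 2 × 407 = 814
    H-H: 1 × 426 = 426
    Σ(broken) = 2105 kJ
  Bonds formed (products):
    C-H: 4 × 407 = 1628
    C=C: 1 × 602 = 602
    Σ(formed) = 2230 kJ
  ΔH_1 = 2105 − 2230 = −125 kJ
Reaction 2:
  Bonds broken (reactants):
    C-H: 4 × 407 = 1628
    O=O: 2 × 493 = 986
    Σ(broken) = 2614 kJ
  Bonds formed (products):
    C=O: 2 × 814 = 1628
    O-H: 4 × 478 = 1912
    Σ(formed) = 3540 kJ
  ΔH_2 = 2614 − 3540 = −926 kJ
ΔH_1 − ΔH_2 = +801 kJ, so reaction 2 has the more negative ΔH; |ΔH_1 − ΔH_2| = 801 kJ.

Reaction 2, by 801 kJ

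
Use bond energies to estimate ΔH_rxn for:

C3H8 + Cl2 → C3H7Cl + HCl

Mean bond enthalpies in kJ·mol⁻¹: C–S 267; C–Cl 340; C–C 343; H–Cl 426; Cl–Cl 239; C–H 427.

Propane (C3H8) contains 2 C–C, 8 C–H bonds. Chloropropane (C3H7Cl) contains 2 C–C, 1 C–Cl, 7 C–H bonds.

Bonds broken (reactants):
  C–C: 2 × 343 = 686
  C–H: 8 × 427 = 3416
  Cl–Cl: 1 × 239 = 239
  Σ(broken) = 4341 kJ
Bonds formed (products):
  C–C: 2 × 343 = 686
  C–Cl: 1 × 340 = 340
  C–H: 7 × 427 = 2989
  H–Cl: 1 × 426 = 426
  Σ(formed) = 4441 kJ
ΔH = Σ(broken) − Σ(formed) = 4341 − 4441 = −100 kJ

ΔH ≈ −100 kJ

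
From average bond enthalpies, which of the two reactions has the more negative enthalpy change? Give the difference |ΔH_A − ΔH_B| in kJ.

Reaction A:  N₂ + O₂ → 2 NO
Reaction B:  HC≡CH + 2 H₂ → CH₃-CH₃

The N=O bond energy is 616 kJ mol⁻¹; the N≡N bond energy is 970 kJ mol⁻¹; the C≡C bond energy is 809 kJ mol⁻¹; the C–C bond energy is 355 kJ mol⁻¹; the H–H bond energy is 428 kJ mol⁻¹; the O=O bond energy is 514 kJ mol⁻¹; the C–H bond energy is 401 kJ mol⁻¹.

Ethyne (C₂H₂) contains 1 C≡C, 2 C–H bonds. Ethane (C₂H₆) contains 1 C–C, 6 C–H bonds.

Reaction B, by 546 kJ

Reaction A:
  Bonds broken (reactants):
    N≡N: 1 × 970 = 970
    O=O: 1 × 514 = 514
    Σ(broken) = 1484 kJ
  Bonds formed (products):
    N=O: 2 × 616 = 1232
    Σ(formed) = 1232 kJ
  ΔH_A = 1484 − 1232 = +252 kJ
Reaction B:
  Bonds broken (reactants):
    C≡C: 1 × 809 = 809
    C–H: 2 × 401 = 802
    H–H: 2 × 428 = 856
    Σ(broken) = 2467 kJ
  Bonds formed (products):
    C–C: 1 × 355 = 355
    C–H: 6 × 401 = 2406
    Σ(formed) = 2761 kJ
  ΔH_B = 2467 − 2761 = −294 kJ
ΔH_A − ΔH_B = +546 kJ, so reaction B has the more negative ΔH; |ΔH_A − ΔH_B| = 546 kJ.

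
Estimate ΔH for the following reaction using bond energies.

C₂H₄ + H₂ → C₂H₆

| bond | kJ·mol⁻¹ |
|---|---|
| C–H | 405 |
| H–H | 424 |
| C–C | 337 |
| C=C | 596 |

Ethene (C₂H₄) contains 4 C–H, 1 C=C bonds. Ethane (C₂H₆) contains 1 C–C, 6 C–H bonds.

ΔH ≈ −127 kJ

Bonds broken (reactants):
  C–H: 4 × 405 = 1620
  C=C: 1 × 596 = 596
  H–H: 1 × 424 = 424
  Σ(broken) = 2640 kJ
Bonds formed (products):
  C–C: 1 × 337 = 337
  C–H: 6 × 405 = 2430
  Σ(formed) = 2767 kJ
ΔH = Σ(broken) − Σ(formed) = 2640 − 2767 = −127 kJ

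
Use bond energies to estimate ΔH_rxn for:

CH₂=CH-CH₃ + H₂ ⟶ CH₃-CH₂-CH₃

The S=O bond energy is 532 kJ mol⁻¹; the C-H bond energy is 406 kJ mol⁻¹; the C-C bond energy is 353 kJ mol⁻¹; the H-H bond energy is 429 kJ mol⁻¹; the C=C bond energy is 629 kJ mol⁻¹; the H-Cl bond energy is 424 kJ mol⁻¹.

Bonds broken (reactants):
  C-C: 1 × 353 = 353
  C-H: 6 × 406 = 2436
  C=C: 1 × 629 = 629
  H-H: 1 × 429 = 429
  Σ(broken) = 3847 kJ
Bonds formed (products):
  C-C: 2 × 353 = 706
  C-H: 8 × 406 = 3248
  Σ(formed) = 3954 kJ
ΔH = Σ(broken) − Σ(formed) = 3847 − 3954 = −107 kJ

ΔH ≈ −107 kJ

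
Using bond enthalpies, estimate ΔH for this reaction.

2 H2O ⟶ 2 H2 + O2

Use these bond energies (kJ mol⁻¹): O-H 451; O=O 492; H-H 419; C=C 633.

Bonds broken (reactants):
  O-H: 4 × 451 = 1804
  Σ(broken) = 1804 kJ
Bonds formed (products):
  H-H: 2 × 419 = 838
  O=O: 1 × 492 = 492
  Σ(formed) = 1330 kJ
ΔH = Σ(broken) − Σ(formed) = 1804 − 1330 = +474 kJ

ΔH ≈ +474 kJ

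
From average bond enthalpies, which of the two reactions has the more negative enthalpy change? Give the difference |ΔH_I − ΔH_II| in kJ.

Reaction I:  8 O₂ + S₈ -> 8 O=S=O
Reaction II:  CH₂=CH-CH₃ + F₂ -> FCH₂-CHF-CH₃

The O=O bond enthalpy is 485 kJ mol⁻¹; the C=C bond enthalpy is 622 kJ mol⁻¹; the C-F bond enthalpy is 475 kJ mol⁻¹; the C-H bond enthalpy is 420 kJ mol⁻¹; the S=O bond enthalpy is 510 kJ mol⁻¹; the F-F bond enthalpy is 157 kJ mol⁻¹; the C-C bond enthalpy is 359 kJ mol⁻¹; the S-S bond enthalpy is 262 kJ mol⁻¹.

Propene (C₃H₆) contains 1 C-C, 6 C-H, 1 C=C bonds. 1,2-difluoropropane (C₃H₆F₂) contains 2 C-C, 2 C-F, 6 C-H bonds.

Reaction I, by 1654 kJ

Reaction I:
  Bonds broken (reactants):
    O=O: 8 × 485 = 3880
    S-S: 8 × 262 = 2096
    Σ(broken) = 5976 kJ
  Bonds formed (products):
    S=O: 16 × 510 = 8160
    Σ(formed) = 8160 kJ
  ΔH_I = 5976 − 8160 = −2184 kJ
Reaction II:
  Bonds broken (reactants):
    C-C: 1 × 359 = 359
    C-H: 6 × 420 = 2520
    C=C: 1 × 622 = 622
    F-F: 1 × 157 = 157
    Σ(broken) = 3658 kJ
  Bonds formed (products):
    C-C: 2 × 359 = 718
    C-F: 2 × 475 = 950
    C-H: 6 × 420 = 2520
    Σ(formed) = 4188 kJ
  ΔH_II = 3658 − 4188 = −530 kJ
ΔH_I − ΔH_II = −1654 kJ, so reaction I has the more negative ΔH; |ΔH_I − ΔH_II| = 1654 kJ.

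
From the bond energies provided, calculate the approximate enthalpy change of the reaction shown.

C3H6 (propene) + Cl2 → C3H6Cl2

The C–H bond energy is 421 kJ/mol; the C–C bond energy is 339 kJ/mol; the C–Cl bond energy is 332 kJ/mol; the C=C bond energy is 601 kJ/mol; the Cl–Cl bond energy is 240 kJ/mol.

ΔH ≈ −162 kJ

Bonds broken (reactants):
  C–C: 1 × 339 = 339
  C–H: 6 × 421 = 2526
  C=C: 1 × 601 = 601
  Cl–Cl: 1 × 240 = 240
  Σ(broken) = 3706 kJ
Bonds formed (products):
  C–C: 2 × 339 = 678
  C–Cl: 2 × 332 = 664
  C–H: 6 × 421 = 2526
  Σ(formed) = 3868 kJ
ΔH = Σ(broken) − Σ(formed) = 3706 − 3868 = −162 kJ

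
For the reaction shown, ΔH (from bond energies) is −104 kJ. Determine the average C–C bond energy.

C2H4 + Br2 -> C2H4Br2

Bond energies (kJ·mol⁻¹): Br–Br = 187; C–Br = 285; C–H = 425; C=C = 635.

D(C–C) ≈ 356 kJ/mol

Let D be the C–C bond energy.
Σ(broken) = 1×187 + 4×425 + 1×635 = 2522
Σ(formed) = 2×285 + 1×D + 4×425 = 2270 + D
ΔH = Σ(broken) − Σ(formed) = (2522) − (2270 + D) = +252 − D
Setting this equal to −104 kJ gives D = 356 kJ/mol.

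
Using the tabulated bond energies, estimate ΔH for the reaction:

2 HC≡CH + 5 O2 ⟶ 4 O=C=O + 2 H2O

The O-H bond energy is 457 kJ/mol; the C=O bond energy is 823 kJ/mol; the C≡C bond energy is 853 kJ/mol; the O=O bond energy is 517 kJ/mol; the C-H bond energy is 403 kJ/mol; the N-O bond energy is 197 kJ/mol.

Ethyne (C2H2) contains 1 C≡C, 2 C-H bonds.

ΔH ≈ −2509 kJ

Bonds broken (reactants):
  C≡C: 2 × 853 = 1706
  C-H: 4 × 403 = 1612
  O=O: 5 × 517 = 2585
  Σ(broken) = 5903 kJ
Bonds formed (products):
  C=O: 8 × 823 = 6584
  O-H: 4 × 457 = 1828
  Σ(formed) = 8412 kJ
ΔH = Σ(broken) − Σ(formed) = 5903 − 8412 = −2509 kJ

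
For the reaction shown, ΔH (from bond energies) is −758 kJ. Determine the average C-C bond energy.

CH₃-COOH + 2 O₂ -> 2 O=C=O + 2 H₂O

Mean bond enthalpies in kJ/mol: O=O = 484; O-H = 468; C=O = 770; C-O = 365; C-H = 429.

D(C-C) ≈ 336 kJ/mol

Let D be the C-C bond energy.
Σ(broken) = 1×D + 3×429 + 1×365 + 1×770 + 1×468 + 2×484 = 3858 + D
Σ(formed) = 4×770 + 4×468 = 4952
ΔH = Σ(broken) − Σ(formed) = (3858 + D) − (4952) = −1094 + D
Setting this equal to −758 kJ gives D = 336 kJ/mol.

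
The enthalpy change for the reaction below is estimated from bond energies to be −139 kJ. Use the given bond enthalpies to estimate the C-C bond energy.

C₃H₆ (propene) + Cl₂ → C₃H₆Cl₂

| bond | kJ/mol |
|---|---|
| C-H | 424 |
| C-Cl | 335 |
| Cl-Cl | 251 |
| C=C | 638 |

Let D be the C-C bond energy.
Σ(broken) = 1×D + 6×424 + 1×638 + 1×251 = 3433 + D
Σ(formed) = 2×D + 2×335 + 6×424 = 3214 + 2D
ΔH = Σ(broken) − Σ(formed) = (3433 + D) − (3214 + 2D) = +219 − D
Setting this equal to −139 kJ gives D = 358 kJ/mol.

D(C-C) ≈ 358 kJ/mol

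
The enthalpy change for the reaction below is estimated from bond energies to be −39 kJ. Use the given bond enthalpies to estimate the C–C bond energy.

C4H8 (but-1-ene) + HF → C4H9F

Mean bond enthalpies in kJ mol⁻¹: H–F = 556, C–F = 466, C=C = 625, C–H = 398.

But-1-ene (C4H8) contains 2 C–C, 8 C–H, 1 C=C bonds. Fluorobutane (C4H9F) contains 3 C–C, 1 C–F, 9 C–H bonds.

D(C–C) ≈ 356 kJ/mol

Let D be the C–C bond energy.
Σ(broken) = 2×D + 8×398 + 1×625 + 1×556 = 4365 + 2D
Σ(formed) = 3×D + 1×466 + 9×398 = 4048 + 3D
ΔH = Σ(broken) − Σ(formed) = (4365 + 2D) − (4048 + 3D) = +317 − D
Setting this equal to −39 kJ gives D = 356 kJ/mol.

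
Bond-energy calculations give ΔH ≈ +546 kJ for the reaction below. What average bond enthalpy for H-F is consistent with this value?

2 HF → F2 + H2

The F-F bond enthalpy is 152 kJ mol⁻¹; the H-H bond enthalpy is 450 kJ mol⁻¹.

D(H-F) ≈ 574 kJ/mol

Let D be the H-F bond energy.
Σ(broken) = 2×D = 2D
Σ(formed) = 1×152 + 1×450 = 602
ΔH = Σ(broken) − Σ(formed) = (2D) − (602) = −602 + 2D
Setting this equal to +546 kJ gives 2D = 1148, so D = 574 kJ/mol.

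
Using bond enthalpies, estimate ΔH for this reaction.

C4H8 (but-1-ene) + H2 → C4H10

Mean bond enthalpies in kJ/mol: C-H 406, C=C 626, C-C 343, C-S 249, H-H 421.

ΔH ≈ −108 kJ

Bonds broken (reactants):
  C-C: 2 × 343 = 686
  C-H: 8 × 406 = 3248
  C=C: 1 × 626 = 626
  H-H: 1 × 421 = 421
  Σ(broken) = 4981 kJ
Bonds formed (products):
  C-C: 3 × 343 = 1029
  C-H: 10 × 406 = 4060
  Σ(formed) = 5089 kJ
ΔH = Σ(broken) − Σ(formed) = 4981 − 5089 = −108 kJ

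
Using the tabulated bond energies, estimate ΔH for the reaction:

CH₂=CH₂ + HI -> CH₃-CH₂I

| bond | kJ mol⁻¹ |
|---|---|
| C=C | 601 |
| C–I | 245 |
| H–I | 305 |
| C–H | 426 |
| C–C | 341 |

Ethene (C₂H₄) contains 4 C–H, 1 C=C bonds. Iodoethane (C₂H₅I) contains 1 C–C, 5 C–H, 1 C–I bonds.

ΔH ≈ −106 kJ

Bonds broken (reactants):
  C–H: 4 × 426 = 1704
  C=C: 1 × 601 = 601
  H–I: 1 × 305 = 305
  Σ(broken) = 2610 kJ
Bonds formed (products):
  C–C: 1 × 341 = 341
  C–H: 5 × 426 = 2130
  C–I: 1 × 245 = 245
  Σ(formed) = 2716 kJ
ΔH = Σ(broken) − Σ(formed) = 2610 − 2716 = −106 kJ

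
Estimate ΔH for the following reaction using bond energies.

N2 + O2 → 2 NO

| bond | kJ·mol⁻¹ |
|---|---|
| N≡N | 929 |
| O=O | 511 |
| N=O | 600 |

Bonds broken (reactants):
  N≡N: 1 × 929 = 929
  O=O: 1 × 511 = 511
  Σ(broken) = 1440 kJ
Bonds formed (products):
  N=O: 2 × 600 = 1200
  Σ(formed) = 1200 kJ
ΔH = Σ(broken) − Σ(formed) = 1440 − 1200 = +240 kJ

ΔH ≈ +240 kJ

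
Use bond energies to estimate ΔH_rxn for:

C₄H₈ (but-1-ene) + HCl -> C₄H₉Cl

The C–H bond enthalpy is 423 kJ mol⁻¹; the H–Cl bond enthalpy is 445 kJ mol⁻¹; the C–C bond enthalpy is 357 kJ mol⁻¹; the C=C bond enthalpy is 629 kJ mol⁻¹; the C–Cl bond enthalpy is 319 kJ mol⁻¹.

ΔH ≈ −25 kJ

Bonds broken (reactants):
  C–C: 2 × 357 = 714
  C–H: 8 × 423 = 3384
  C=C: 1 × 629 = 629
  H–Cl: 1 × 445 = 445
  Σ(broken) = 5172 kJ
Bonds formed (products):
  C–C: 3 × 357 = 1071
  C–Cl: 1 × 319 = 319
  C–H: 9 × 423 = 3807
  Σ(formed) = 5197 kJ
ΔH = Σ(broken) − Σ(formed) = 5172 − 5197 = −25 kJ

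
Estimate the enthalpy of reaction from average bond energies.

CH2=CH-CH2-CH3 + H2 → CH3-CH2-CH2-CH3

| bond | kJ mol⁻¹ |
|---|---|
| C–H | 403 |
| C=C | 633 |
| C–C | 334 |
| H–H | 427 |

ΔH ≈ −80 kJ

Bonds broken (reactants):
  C–C: 2 × 334 = 668
  C–H: 8 × 403 = 3224
  C=C: 1 × 633 = 633
  H–H: 1 × 427 = 427
  Σ(broken) = 4952 kJ
Bonds formed (products):
  C–C: 3 × 334 = 1002
  C–H: 10 × 403 = 4030
  Σ(formed) = 5032 kJ
ΔH = Σ(broken) − Σ(formed) = 4952 − 5032 = −80 kJ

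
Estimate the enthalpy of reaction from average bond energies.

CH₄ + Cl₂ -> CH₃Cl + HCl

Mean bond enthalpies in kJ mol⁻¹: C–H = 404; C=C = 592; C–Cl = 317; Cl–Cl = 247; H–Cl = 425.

Bonds broken (reactants):
  C–H: 4 × 404 = 1616
  Cl–Cl: 1 × 247 = 247
  Σ(broken) = 1863 kJ
Bonds formed (products):
  C–Cl: 1 × 317 = 317
  C–H: 3 × 404 = 1212
  H–Cl: 1 × 425 = 425
  Σ(formed) = 1954 kJ
ΔH = Σ(broken) − Σ(formed) = 1863 − 1954 = −91 kJ

ΔH ≈ −91 kJ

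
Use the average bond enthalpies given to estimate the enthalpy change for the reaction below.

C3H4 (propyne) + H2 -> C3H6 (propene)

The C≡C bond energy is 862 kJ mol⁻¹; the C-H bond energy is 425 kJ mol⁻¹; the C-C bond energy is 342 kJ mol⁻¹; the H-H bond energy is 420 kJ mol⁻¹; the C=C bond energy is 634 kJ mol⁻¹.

Bonds broken (reactants):
  C≡C: 1 × 862 = 862
  C-C: 1 × 342 = 342
  C-H: 4 × 425 = 1700
  H-H: 1 × 420 = 420
  Σ(broken) = 3324 kJ
Bonds formed (products):
  C-C: 1 × 342 = 342
  C-H: 6 × 425 = 2550
  C=C: 1 × 634 = 634
  Σ(formed) = 3526 kJ
ΔH = Σ(broken) − Σ(formed) = 3324 − 3526 = −202 kJ

ΔH ≈ −202 kJ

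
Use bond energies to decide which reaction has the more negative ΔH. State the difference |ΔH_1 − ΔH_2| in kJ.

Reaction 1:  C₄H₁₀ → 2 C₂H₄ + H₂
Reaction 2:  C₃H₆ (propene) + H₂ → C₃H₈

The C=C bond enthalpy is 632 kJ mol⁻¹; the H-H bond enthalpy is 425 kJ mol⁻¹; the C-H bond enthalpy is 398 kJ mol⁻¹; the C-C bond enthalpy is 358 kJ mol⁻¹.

Reaction 1:
  Bonds broken (reactants):
    C-C: 3 × 358 = 1074
    C-H: 10 × 398 = 3980
    Σ(broken) = 5054 kJ
  Bonds formed (products):
    C-H: 8 × 398 = 3184
    C=C: 2 × 632 = 1264
    H-H: 1 × 425 = 425
    Σ(formed) = 4873 kJ
  ΔH_1 = 5054 − 4873 = +181 kJ
Reaction 2:
  Bonds broken (reactants):
    C-C: 1 × 358 = 358
    C-H: 6 × 398 = 2388
    C=C: 1 × 632 = 632
    H-H: 1 × 425 = 425
    Σ(broken) = 3803 kJ
  Bonds formed (products):
    C-C: 2 × 358 = 716
    C-H: 8 × 398 = 3184
    Σ(formed) = 3900 kJ
  ΔH_2 = 3803 − 3900 = −97 kJ
ΔH_1 − ΔH_2 = +278 kJ, so reaction 2 has the more negative ΔH; |ΔH_1 − ΔH_2| = 278 kJ.

Reaction 2, by 278 kJ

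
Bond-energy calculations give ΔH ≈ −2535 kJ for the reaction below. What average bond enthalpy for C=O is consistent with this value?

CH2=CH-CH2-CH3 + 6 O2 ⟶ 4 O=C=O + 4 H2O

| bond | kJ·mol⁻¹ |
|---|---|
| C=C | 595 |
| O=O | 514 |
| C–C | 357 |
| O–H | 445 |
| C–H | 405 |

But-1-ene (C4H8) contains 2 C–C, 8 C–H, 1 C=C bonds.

D(C=O) ≈ 826 kJ/mol

Let D be the C=O bond energy.
Σ(broken) = 2×357 + 8×405 + 1×595 + 6×514 = 7633
Σ(formed) = 8×D + 8×445 = 3560 + 8D
ΔH = Σ(broken) − Σ(formed) = (7633) − (3560 + 8D) = +4073 − 8D
Setting this equal to −2535 kJ gives 8D = 6608, so D = 826 kJ/mol.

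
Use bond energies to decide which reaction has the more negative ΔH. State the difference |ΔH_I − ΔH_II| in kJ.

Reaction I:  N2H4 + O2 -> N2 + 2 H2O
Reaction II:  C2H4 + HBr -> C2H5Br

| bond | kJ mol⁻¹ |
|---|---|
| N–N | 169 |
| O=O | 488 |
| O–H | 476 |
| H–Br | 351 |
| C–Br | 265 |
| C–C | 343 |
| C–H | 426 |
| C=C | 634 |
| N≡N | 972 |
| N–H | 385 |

Reaction I:
  Bonds broken (reactants):
    N–H: 4 × 385 = 1540
    N–N: 1 × 169 = 169
    O=O: 1 × 488 = 488
    Σ(broken) = 2197 kJ
  Bonds formed (products):
    N≡N: 1 × 972 = 972
    O–H: 4 × 476 = 1904
    Σ(formed) = 2876 kJ
  ΔH_I = 2197 − 2876 = −679 kJ
Reaction II:
  Bonds broken (reactants):
    C–H: 4 × 426 = 1704
    C=C: 1 × 634 = 634
    H–Br: 1 × 351 = 351
    Σ(broken) = 2689 kJ
  Bonds formed (products):
    C–Br: 1 × 265 = 265
    C–C: 1 × 343 = 343
    C–H: 5 × 426 = 2130
    Σ(formed) = 2738 kJ
  ΔH_II = 2689 − 2738 = −49 kJ
ΔH_I − ΔH_II = −630 kJ, so reaction I has the more negative ΔH; |ΔH_I − ΔH_II| = 630 kJ.

Reaction I, by 630 kJ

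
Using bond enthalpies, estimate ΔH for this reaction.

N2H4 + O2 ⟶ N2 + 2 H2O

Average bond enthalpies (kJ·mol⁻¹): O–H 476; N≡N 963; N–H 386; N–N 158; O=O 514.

ΔH ≈ −651 kJ

Bonds broken (reactants):
  N–H: 4 × 386 = 1544
  N–N: 1 × 158 = 158
  O=O: 1 × 514 = 514
  Σ(broken) = 2216 kJ
Bonds formed (products):
  N≡N: 1 × 963 = 963
  O–H: 4 × 476 = 1904
  Σ(formed) = 2867 kJ
ΔH = Σ(broken) − Σ(formed) = 2216 − 2867 = −651 kJ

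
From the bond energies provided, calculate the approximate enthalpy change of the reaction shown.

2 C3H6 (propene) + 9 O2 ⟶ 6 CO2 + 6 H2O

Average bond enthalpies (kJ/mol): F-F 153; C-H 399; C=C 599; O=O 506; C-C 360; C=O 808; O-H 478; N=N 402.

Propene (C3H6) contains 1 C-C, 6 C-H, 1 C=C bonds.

ΔH ≈ −4172 kJ

Bonds broken (reactants):
  C-C: 2 × 360 = 720
  C-H: 12 × 399 = 4788
  C=C: 2 × 599 = 1198
  O=O: 9 × 506 = 4554
  Σ(broken) = 11260 kJ
Bonds formed (products):
  C=O: 12 × 808 = 9696
  O-H: 12 × 478 = 5736
  Σ(formed) = 15432 kJ
ΔH = Σ(broken) − Σ(formed) = 11260 − 15432 = −4172 kJ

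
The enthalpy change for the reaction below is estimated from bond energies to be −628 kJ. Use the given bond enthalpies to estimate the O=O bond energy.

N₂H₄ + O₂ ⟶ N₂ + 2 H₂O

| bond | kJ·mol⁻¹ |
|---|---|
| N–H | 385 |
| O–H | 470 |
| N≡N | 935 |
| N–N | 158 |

D(O=O) ≈ 489 kJ/mol

Let D be the O=O bond energy.
Σ(broken) = 4×385 + 1×158 + 1×D = 1698 + D
Σ(formed) = 1×935 + 4×470 = 2815
ΔH = Σ(broken) − Σ(formed) = (1698 + D) − (2815) = −1117 + D
Setting this equal to −628 kJ gives D = 489 kJ/mol.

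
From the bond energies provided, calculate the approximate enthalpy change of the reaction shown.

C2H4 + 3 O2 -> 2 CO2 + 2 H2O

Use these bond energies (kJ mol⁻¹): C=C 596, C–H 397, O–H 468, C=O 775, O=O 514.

ΔH ≈ −1246 kJ

Bonds broken (reactants):
  C–H: 4 × 397 = 1588
  C=C: 1 × 596 = 596
  O=O: 3 × 514 = 1542
  Σ(broken) = 3726 kJ
Bonds formed (products):
  C=O: 4 × 775 = 3100
  O–H: 4 × 468 = 1872
  Σ(formed) = 4972 kJ
ΔH = Σ(broken) − Σ(formed) = 3726 − 4972 = −1246 kJ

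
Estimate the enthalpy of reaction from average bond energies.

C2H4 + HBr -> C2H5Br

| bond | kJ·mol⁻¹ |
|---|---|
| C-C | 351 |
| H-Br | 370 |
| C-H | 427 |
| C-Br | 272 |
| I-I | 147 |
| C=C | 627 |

Bonds broken (reactants):
  C-H: 4 × 427 = 1708
  C=C: 1 × 627 = 627
  H-Br: 1 × 370 = 370
  Σ(broken) = 2705 kJ
Bonds formed (products):
  C-Br: 1 × 272 = 272
  C-C: 1 × 351 = 351
  C-H: 5 × 427 = 2135
  Σ(formed) = 2758 kJ
ΔH = Σ(broken) − Σ(formed) = 2705 − 2758 = −53 kJ

ΔH ≈ −53 kJ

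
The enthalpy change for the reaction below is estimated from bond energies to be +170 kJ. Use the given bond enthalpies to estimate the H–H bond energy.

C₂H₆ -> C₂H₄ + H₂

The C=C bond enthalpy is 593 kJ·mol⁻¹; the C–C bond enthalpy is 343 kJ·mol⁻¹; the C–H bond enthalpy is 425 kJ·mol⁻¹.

D(H–H) ≈ 430 kJ/mol

Let D be the H–H bond energy.
Σ(broken) = 1×343 + 6×425 = 2893
Σ(formed) = 4×425 + 1×593 + 1×D = 2293 + D
ΔH = Σ(broken) − Σ(formed) = (2893) − (2293 + D) = +600 − D
Setting this equal to +170 kJ gives D = 430 kJ/mol.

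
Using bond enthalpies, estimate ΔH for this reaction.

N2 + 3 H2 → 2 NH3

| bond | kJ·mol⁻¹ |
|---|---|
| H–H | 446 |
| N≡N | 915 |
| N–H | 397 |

ΔH ≈ −129 kJ

Bonds broken (reactants):
  H–H: 3 × 446 = 1338
  N≡N: 1 × 915 = 915
  Σ(broken) = 2253 kJ
Bonds formed (products):
  N–H: 6 × 397 = 2382
  Σ(formed) = 2382 kJ
ΔH = Σ(broken) − Σ(formed) = 2253 − 2382 = −129 kJ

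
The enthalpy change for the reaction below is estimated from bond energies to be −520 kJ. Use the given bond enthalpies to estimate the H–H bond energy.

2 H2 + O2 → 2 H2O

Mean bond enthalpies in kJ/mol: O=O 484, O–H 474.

Let D be the H–H bond energy.
Σ(broken) = 2×D + 1×484 = 484 + 2D
Σ(formed) = 4×474 = 1896
ΔH = Σ(broken) − Σ(formed) = (484 + 2D) − (1896) = −1412 + 2D
Setting this equal to −520 kJ gives 2D = 892, so D = 446 kJ/mol.

D(H–H) ≈ 446 kJ/mol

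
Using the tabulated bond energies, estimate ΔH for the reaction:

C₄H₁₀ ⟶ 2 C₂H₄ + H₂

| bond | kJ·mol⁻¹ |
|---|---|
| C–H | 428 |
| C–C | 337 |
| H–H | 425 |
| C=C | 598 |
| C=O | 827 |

Bonds broken (reactants):
  C–C: 3 × 337 = 1011
  C–H: 10 × 428 = 4280
  Σ(broken) = 5291 kJ
Bonds formed (products):
  C–H: 8 × 428 = 3424
  C=C: 2 × 598 = 1196
  H–H: 1 × 425 = 425
  Σ(formed) = 5045 kJ
ΔH = Σ(broken) − Σ(formed) = 5291 − 5045 = +246 kJ

ΔH ≈ +246 kJ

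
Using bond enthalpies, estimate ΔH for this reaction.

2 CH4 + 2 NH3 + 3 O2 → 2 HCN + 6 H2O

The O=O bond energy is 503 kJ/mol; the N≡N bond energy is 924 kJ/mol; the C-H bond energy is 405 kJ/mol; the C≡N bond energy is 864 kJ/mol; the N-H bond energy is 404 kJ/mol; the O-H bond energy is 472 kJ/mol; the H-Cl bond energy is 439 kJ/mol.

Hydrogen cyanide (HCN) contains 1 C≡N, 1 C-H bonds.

Bonds broken (reactants):
  C-H: 8 × 405 = 3240
  N-H: 6 × 404 = 2424
  O=O: 3 × 503 = 1509
  Σ(broken) = 7173 kJ
Bonds formed (products):
  C≡N: 2 × 864 = 1728
  C-H: 2 × 405 = 810
  O-H: 12 × 472 = 5664
  Σ(formed) = 8202 kJ
ΔH = Σ(broken) − Σ(formed) = 7173 − 8202 = −1029 kJ

ΔH ≈ −1029 kJ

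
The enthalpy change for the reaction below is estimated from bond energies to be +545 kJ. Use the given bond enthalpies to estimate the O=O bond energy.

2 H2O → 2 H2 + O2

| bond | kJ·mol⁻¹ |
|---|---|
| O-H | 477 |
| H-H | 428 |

D(O=O) ≈ 507 kJ/mol

Let D be the O=O bond energy.
Σ(broken) = 4×477 = 1908
Σ(formed) = 2×428 + 1×D = 856 + D
ΔH = Σ(broken) − Σ(formed) = (1908) − (856 + D) = +1052 − D
Setting this equal to +545 kJ gives D = 507 kJ/mol.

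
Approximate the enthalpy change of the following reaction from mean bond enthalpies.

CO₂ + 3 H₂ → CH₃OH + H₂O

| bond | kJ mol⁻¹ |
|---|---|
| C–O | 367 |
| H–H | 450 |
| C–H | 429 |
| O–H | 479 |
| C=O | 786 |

ΔH ≈ −169 kJ

Bonds broken (reactants):
  C=O: 2 × 786 = 1572
  H–H: 3 × 450 = 1350
  Σ(broken) = 2922 kJ
Bonds formed (products):
  C–H: 3 × 429 = 1287
  C–O: 1 × 367 = 367
  O–H: 3 × 479 = 1437
  Σ(formed) = 3091 kJ
ΔH = Σ(broken) − Σ(formed) = 2922 − 3091 = −169 kJ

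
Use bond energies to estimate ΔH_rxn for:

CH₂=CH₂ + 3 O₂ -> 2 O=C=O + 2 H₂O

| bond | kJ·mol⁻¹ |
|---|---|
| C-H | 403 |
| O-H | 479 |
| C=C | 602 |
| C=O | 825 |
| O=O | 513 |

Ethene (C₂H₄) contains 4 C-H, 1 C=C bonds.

Bonds broken (reactants):
  C-H: 4 × 403 = 1612
  C=C: 1 × 602 = 602
  O=O: 3 × 513 = 1539
  Σ(broken) = 3753 kJ
Bonds formed (products):
  C=O: 4 × 825 = 3300
  O-H: 4 × 479 = 1916
  Σ(formed) = 5216 kJ
ΔH = Σ(broken) − Σ(formed) = 3753 − 5216 = −1463 kJ

ΔH ≈ −1463 kJ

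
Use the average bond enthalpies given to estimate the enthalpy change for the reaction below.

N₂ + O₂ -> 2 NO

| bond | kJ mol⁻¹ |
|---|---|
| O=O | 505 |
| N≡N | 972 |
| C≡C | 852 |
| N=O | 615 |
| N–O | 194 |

ΔH ≈ +247 kJ

Bonds broken (reactants):
  N≡N: 1 × 972 = 972
  O=O: 1 × 505 = 505
  Σ(broken) = 1477 kJ
Bonds formed (products):
  N=O: 2 × 615 = 1230
  Σ(formed) = 1230 kJ
ΔH = Σ(broken) − Σ(formed) = 1477 − 1230 = +247 kJ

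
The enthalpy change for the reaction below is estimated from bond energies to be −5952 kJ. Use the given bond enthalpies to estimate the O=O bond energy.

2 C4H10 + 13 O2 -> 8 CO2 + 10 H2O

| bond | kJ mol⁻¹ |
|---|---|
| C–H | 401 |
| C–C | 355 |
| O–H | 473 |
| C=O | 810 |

D(O=O) ≈ 486 kJ/mol

Let D be the O=O bond energy.
Σ(broken) = 6×355 + 20×401 + 13×D = 10150 + 13D
Σ(formed) = 16×810 + 20×473 = 22420
ΔH = Σ(broken) − Σ(formed) = (10150 + 13D) − (22420) = −12270 + 13D
Setting this equal to −5952 kJ gives 13D = 6318, so D = 486 kJ/mol.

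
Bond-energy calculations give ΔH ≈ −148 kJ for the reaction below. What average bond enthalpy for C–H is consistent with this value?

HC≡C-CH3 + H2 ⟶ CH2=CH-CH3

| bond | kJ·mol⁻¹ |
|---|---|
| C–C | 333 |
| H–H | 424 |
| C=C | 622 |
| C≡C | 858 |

D(C–H) ≈ 404 kJ/mol

Let D be the C–H bond energy.
Σ(broken) = 1×858 + 1×333 + 4×D + 1×424 = 1615 + 4D
Σ(formed) = 1×333 + 6×D + 1×622 = 955 + 6D
ΔH = Σ(broken) − Σ(formed) = (1615 + 4D) − (955 + 6D) = +660 − 2D
Setting this equal to −148 kJ gives 2D = 808, so D = 404 kJ/mol.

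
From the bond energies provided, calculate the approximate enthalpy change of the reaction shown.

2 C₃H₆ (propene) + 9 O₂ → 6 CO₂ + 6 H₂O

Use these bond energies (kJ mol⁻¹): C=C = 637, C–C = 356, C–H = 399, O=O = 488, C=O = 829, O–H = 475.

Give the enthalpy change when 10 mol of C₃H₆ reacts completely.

Bonds broken (reactants):
  C–C: 2 × 356 = 712
  C–H: 12 × 399 = 4788
  C=C: 2 × 637 = 1274
  O=O: 9 × 488 = 4392
  Σ(broken) = 11166 kJ
Bonds formed (products):
  C=O: 12 × 829 = 9948
  O–H: 12 × 475 = 5700
  Σ(formed) = 15648 kJ
ΔH = Σ(broken) − Σ(formed) = 11166 − 15648 = −4482 kJ
For 5× the reaction as written: 5 × (−4482) = −22410 kJ

ΔH = −22410 kJ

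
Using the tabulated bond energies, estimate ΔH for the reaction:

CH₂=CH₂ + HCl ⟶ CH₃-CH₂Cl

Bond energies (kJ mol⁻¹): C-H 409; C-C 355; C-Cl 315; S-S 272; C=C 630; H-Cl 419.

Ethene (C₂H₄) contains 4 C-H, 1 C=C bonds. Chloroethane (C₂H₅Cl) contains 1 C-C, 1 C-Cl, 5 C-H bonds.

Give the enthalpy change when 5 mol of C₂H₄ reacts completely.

ΔH = −150 kJ

Bonds broken (reactants):
  C-H: 4 × 409 = 1636
  C=C: 1 × 630 = 630
  H-Cl: 1 × 419 = 419
  Σ(broken) = 2685 kJ
Bonds formed (products):
  C-C: 1 × 355 = 355
  C-Cl: 1 × 315 = 315
  C-H: 5 × 409 = 2045
  Σ(formed) = 2715 kJ
ΔH = Σ(broken) − Σ(formed) = 2685 − 2715 = −30 kJ
For 5× the reaction as written: 5 × (−30) = −150 kJ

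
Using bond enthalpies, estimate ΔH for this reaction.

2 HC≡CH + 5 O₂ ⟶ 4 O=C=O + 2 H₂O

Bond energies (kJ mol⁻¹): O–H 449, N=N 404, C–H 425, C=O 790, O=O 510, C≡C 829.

Bonds broken (reactants):
  C≡C: 2 × 829 = 1658
  C–H: 4 × 425 = 1700
  O=O: 5 × 510 = 2550
  Σ(broken) = 5908 kJ
Bonds formed (products):
  C=O: 8 × 790 = 6320
  O–H: 4 × 449 = 1796
  Σ(formed) = 8116 kJ
ΔH = Σ(broken) − Σ(formed) = 5908 − 8116 = −2208 kJ

ΔH ≈ −2208 kJ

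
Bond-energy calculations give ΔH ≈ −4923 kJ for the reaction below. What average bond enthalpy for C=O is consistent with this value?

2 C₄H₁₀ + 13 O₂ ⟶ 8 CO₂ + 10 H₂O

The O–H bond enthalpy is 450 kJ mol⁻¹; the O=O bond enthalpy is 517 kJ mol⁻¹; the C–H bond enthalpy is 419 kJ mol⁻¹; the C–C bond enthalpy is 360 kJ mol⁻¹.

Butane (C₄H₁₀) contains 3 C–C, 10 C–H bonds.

Let D be the C=O bond energy.
Σ(broken) = 6×360 + 20×419 + 13×517 = 17261
Σ(formed) = 16×D + 20×450 = 9000 + 16D
ΔH = Σ(broken) − Σ(formed) = (17261) − (9000 + 16D) = +8261 − 16D
Setting this equal to −4923 kJ gives 16D = 13184, so D = 824 kJ/mol.

D(C=O) ≈ 824 kJ/mol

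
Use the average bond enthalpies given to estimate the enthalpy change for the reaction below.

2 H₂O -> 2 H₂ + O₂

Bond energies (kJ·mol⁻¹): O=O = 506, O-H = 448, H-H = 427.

Bonds broken (reactants):
  O-H: 4 × 448 = 1792
  Σ(broken) = 1792 kJ
Bonds formed (products):
  H-H: 2 × 427 = 854
  O=O: 1 × 506 = 506
  Σ(formed) = 1360 kJ
ΔH = Σ(broken) − Σ(formed) = 1792 − 1360 = +432 kJ

ΔH ≈ +432 kJ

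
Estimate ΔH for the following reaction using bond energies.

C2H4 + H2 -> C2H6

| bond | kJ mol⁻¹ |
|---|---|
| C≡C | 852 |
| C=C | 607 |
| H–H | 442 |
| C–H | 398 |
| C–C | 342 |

Bonds broken (reactants):
  C–H: 4 × 398 = 1592
  C=C: 1 × 607 = 607
  H–H: 1 × 442 = 442
  Σ(broken) = 2641 kJ
Bonds formed (products):
  C–C: 1 × 342 = 342
  C–H: 6 × 398 = 2388
  Σ(formed) = 2730 kJ
ΔH = Σ(broken) − Σ(formed) = 2641 − 2730 = −89 kJ

ΔH ≈ −89 kJ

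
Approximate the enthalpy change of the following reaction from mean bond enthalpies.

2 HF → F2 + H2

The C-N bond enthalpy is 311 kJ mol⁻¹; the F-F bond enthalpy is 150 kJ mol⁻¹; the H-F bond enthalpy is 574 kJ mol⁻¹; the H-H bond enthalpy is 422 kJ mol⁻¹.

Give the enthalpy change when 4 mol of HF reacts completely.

ΔH = +1152 kJ

Bonds broken (reactants):
  H-F: 2 × 574 = 1148
  Σ(broken) = 1148 kJ
Bonds formed (products):
  F-F: 1 × 150 = 150
  H-H: 1 × 422 = 422
  Σ(formed) = 572 kJ
ΔH = Σ(broken) − Σ(formed) = 1148 − 572 = +576 kJ
For 2× the reaction as written: 2 × (+576) = +1152 kJ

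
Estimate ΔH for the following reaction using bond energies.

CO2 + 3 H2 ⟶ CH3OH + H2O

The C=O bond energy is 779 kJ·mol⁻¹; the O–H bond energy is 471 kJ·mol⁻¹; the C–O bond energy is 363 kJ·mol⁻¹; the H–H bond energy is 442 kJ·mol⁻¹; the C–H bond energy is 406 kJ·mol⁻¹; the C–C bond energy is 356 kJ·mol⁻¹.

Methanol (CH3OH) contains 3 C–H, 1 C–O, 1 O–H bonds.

Bonds broken (reactants):
  C=O: 2 × 779 = 1558
  H–H: 3 × 442 = 1326
  Σ(broken) = 2884 kJ
Bonds formed (products):
  C–H: 3 × 406 = 1218
  C–O: 1 × 363 = 363
  O–H: 3 × 471 = 1413
  Σ(formed) = 2994 kJ
ΔH = Σ(broken) − Σ(formed) = 2884 − 2994 = −110 kJ

ΔH ≈ −110 kJ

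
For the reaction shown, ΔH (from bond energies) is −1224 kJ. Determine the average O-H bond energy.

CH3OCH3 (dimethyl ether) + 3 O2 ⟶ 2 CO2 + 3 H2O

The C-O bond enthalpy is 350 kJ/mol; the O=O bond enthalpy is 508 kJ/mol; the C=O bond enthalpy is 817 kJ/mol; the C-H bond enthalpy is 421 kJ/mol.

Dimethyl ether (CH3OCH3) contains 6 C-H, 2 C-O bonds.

Let D be the O-H bond energy.
Σ(broken) = 6×421 + 2×350 + 3×508 = 4750
Σ(formed) = 4×817 + 6×D = 3268 + 6D
ΔH = Σ(broken) − Σ(formed) = (4750) − (3268 + 6D) = +1482 − 6D
Setting this equal to −1224 kJ gives 6D = 2706, so D = 451 kJ/mol.

D(O-H) ≈ 451 kJ/mol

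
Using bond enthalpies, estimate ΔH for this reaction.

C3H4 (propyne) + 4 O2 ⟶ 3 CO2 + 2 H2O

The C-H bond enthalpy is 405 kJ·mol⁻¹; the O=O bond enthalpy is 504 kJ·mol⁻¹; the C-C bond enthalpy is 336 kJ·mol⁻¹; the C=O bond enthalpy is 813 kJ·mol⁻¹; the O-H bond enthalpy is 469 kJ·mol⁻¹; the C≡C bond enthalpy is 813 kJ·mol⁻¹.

ΔH ≈ −1969 kJ

Bonds broken (reactants):
  C≡C: 1 × 813 = 813
  C-C: 1 × 336 = 336
  C-H: 4 × 405 = 1620
  O=O: 4 × 504 = 2016
  Σ(broken) = 4785 kJ
Bonds formed (products):
  C=O: 6 × 813 = 4878
  O-H: 4 × 469 = 1876
  Σ(formed) = 6754 kJ
ΔH = Σ(broken) − Σ(formed) = 4785 − 6754 = −1969 kJ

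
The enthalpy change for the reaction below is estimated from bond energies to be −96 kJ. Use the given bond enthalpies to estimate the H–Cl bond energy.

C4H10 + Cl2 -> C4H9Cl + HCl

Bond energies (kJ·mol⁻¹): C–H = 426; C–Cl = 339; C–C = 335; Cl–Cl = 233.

Let D be the H–Cl bond energy.
Σ(broken) = 3×335 + 10×426 + 1×233 = 5498
Σ(formed) = 3×335 + 1×339 + 9×426 + 1×D = 5178 + D
ΔH = Σ(broken) − Σ(formed) = (5498) − (5178 + D) = +320 − D
Setting this equal to −96 kJ gives D = 416 kJ/mol.

D(H–Cl) ≈ 416 kJ/mol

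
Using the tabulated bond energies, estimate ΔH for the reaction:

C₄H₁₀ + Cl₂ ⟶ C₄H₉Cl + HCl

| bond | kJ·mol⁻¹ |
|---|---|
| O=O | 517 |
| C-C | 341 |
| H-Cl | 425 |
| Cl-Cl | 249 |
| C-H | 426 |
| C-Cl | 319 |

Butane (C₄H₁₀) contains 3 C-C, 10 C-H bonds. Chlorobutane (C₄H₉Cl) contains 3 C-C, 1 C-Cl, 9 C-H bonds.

ΔH ≈ −69 kJ

Bonds broken (reactants):
  C-C: 3 × 341 = 1023
  C-H: 10 × 426 = 4260
  Cl-Cl: 1 × 249 = 249
  Σ(broken) = 5532 kJ
Bonds formed (products):
  C-C: 3 × 341 = 1023
  C-Cl: 1 × 319 = 319
  C-H: 9 × 426 = 3834
  H-Cl: 1 × 425 = 425
  Σ(formed) = 5601 kJ
ΔH = Σ(broken) − Σ(formed) = 5532 − 5601 = −69 kJ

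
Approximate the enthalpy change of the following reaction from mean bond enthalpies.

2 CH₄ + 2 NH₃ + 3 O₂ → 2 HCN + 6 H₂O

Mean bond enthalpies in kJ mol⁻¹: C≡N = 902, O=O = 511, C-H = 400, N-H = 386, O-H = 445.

ΔH ≈ −895 kJ

Bonds broken (reactants):
  C-H: 8 × 400 = 3200
  N-H: 6 × 386 = 2316
  O=O: 3 × 511 = 1533
  Σ(broken) = 7049 kJ
Bonds formed (products):
  C≡N: 2 × 902 = 1804
  C-H: 2 × 400 = 800
  O-H: 12 × 445 = 5340
  Σ(formed) = 7944 kJ
ΔH = Σ(broken) − Σ(formed) = 7049 − 7944 = −895 kJ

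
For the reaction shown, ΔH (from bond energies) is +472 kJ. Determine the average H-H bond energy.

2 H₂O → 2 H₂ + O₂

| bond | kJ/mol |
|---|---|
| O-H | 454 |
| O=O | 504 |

Let D be the H-H bond energy.
Σ(broken) = 4×454 = 1816
Σ(formed) = 2×D + 1×504 = 504 + 2D
ΔH = Σ(broken) − Σ(formed) = (1816) − (504 + 2D) = +1312 − 2D
Setting this equal to +472 kJ gives 2D = 840, so D = 420 kJ/mol.

D(H-H) ≈ 420 kJ/mol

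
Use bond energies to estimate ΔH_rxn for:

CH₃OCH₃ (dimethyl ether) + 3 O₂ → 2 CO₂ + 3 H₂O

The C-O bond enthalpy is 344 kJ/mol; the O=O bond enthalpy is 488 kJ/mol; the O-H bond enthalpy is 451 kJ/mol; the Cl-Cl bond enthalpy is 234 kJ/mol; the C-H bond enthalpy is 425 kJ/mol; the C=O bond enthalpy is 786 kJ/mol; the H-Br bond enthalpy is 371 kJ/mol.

ΔH ≈ −1148 kJ

Bonds broken (reactants):
  C-H: 6 × 425 = 2550
  C-O: 2 × 344 = 688
  O=O: 3 × 488 = 1464
  Σ(broken) = 4702 kJ
Bonds formed (products):
  C=O: 4 × 786 = 3144
  O-H: 6 × 451 = 2706
  Σ(formed) = 5850 kJ
ΔH = Σ(broken) − Σ(formed) = 4702 − 5850 = −1148 kJ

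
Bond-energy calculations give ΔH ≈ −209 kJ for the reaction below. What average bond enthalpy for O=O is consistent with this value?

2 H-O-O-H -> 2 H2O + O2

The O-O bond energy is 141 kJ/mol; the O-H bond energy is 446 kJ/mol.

Let D be the O=O bond energy.
Σ(broken) = 4×446 + 2×141 = 2066
Σ(formed) = 4×446 + 1×D = 1784 + D
ΔH = Σ(broken) − Σ(formed) = (2066) − (1784 + D) = +282 − D
Setting this equal to −209 kJ gives D = 491 kJ/mol.

D(O=O) ≈ 491 kJ/mol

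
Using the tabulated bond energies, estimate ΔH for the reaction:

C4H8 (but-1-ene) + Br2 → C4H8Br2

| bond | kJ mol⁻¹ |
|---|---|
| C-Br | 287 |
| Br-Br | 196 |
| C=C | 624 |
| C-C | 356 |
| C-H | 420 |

Bonds broken (reactants):
  Br-Br: 1 × 196 = 196
  C-C: 2 × 356 = 712
  C-H: 8 × 420 = 3360
  C=C: 1 × 624 = 624
  Σ(broken) = 4892 kJ
Bonds formed (products):
  C-Br: 2 × 287 = 574
  C-C: 3 × 356 = 1068
  C-H: 8 × 420 = 3360
  Σ(formed) = 5002 kJ
ΔH = Σ(broken) − Σ(formed) = 4892 − 5002 = −110 kJ

ΔH ≈ −110 kJ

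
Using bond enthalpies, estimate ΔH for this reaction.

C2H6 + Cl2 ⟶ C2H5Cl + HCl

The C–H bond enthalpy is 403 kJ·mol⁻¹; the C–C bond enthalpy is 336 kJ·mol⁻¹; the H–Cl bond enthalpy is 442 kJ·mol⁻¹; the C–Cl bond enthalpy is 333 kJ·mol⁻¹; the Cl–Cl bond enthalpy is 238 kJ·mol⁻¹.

Bonds broken (reactants):
  C–C: 1 × 336 = 336
  C–H: 6 × 403 = 2418
  Cl–Cl: 1 × 238 = 238
  Σ(broken) = 2992 kJ
Bonds formed (products):
  C–C: 1 × 336 = 336
  C–Cl: 1 × 333 = 333
  C–H: 5 × 403 = 2015
  H–Cl: 1 × 442 = 442
  Σ(formed) = 3126 kJ
ΔH = Σ(broken) − Σ(formed) = 2992 − 3126 = −134 kJ

ΔH ≈ −134 kJ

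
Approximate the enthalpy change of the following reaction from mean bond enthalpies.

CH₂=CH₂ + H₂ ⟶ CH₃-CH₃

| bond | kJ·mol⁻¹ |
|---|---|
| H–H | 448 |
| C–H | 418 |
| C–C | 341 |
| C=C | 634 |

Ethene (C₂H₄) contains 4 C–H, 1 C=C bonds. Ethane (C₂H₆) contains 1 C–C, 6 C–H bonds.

ΔH ≈ −95 kJ

Bonds broken (reactants):
  C–H: 4 × 418 = 1672
  C=C: 1 × 634 = 634
  H–H: 1 × 448 = 448
  Σ(broken) = 2754 kJ
Bonds formed (products):
  C–C: 1 × 341 = 341
  C–H: 6 × 418 = 2508
  Σ(formed) = 2849 kJ
ΔH = Σ(broken) − Σ(formed) = 2754 − 2849 = −95 kJ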